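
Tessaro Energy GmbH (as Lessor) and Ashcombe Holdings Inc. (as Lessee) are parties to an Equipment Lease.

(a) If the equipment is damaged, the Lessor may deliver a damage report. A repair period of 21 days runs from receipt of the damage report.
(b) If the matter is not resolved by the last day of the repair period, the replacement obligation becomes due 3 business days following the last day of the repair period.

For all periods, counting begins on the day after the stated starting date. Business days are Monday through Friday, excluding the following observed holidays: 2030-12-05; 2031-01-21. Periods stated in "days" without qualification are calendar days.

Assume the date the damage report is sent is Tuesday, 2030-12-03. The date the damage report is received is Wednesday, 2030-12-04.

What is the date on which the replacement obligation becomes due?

2030-12-30

The last day of the repair period: 2030-12-04 + 21 days = 2030-12-25.
From Wednesday, 2030-12-25, 3 business days (Dec 26, Dec 27, Dec 30, skipping weekends) brings us to Monday, 2030-12-30, which is the date on which the replacement obligation becomes due.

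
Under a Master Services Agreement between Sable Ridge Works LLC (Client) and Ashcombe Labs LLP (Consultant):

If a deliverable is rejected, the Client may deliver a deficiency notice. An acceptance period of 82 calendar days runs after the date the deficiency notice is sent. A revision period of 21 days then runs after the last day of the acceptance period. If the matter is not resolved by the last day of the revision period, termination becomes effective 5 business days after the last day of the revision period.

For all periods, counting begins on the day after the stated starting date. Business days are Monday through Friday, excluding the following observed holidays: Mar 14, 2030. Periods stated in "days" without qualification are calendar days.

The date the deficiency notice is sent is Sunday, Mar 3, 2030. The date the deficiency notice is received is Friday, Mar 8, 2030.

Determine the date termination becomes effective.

The last day of the acceptance period: 82 calendar days after Mar 3, 2030 is May 24, 2030.
The last day of the revision period: 21 calendar days after May 24, 2030 is Jun 14, 2030.
The date termination becomes effective: 5 business days after Friday, Jun 14, 2030, skipping weekends — Jun 17, Jun 18, Jun 19, Jun 20, Jun 21 — lands on Friday, Jun 21, 2030.

Jun 21, 2030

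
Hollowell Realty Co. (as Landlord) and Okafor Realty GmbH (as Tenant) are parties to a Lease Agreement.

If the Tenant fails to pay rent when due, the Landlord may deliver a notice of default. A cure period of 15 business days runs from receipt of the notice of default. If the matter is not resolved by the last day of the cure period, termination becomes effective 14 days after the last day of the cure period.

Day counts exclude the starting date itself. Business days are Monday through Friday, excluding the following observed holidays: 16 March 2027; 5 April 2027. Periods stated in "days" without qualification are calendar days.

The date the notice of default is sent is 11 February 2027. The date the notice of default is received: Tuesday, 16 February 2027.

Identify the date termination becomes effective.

The last day of the cure period: 15 business days after Tuesday, 16 February 2027, skipping weekends — Feb 17, Feb 18, Feb 19, Feb 22, …, Mar 5, Mar 8, Mar 9 — lands on Tuesday, 9 March 2027.
The date termination becomes effective: 14 calendar days after 9 March 2027 is 23 March 2027.

23 March 2027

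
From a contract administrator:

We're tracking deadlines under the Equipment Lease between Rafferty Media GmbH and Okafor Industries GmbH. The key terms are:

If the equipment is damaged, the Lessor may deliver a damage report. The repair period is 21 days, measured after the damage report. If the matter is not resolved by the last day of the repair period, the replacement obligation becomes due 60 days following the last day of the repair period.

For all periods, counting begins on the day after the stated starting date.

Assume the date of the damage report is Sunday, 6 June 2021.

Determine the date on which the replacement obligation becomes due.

The last day of the repair period: 21 calendar days after 6 June 2021 is 27 June 2021.
The date on which the replacement obligation becomes due: 60 calendar days after 27 June 2021 is 26 August 2021.

26 August 2021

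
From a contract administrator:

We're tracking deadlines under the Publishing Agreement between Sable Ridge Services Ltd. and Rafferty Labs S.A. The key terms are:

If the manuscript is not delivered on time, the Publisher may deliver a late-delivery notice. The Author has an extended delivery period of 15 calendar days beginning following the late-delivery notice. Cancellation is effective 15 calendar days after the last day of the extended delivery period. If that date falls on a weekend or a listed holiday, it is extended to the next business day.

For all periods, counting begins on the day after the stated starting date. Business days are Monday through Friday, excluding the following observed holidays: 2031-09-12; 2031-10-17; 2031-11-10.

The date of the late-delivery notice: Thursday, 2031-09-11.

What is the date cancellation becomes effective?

The last day of the extended delivery period: 2031-09-11 + 15 days = 2031-09-26.
The date cancellation becomes effective: 2031-09-26 + 15 days = 2031-10-11. That falls on a Saturday, so it rolls to the next business day, Monday, 2031-10-13.

2031-10-13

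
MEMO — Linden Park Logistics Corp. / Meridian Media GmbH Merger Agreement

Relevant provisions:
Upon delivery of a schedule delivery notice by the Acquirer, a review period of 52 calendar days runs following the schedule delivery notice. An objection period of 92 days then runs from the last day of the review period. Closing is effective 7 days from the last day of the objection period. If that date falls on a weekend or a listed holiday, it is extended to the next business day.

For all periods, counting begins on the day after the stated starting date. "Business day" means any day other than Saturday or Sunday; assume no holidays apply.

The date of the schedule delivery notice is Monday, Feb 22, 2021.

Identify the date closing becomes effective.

Jul 23, 2021

Adding 52 calendar days to Feb 22, 2021 gives Apr 15, 2021, which is the last day of the review period.
The last day of the objection period: 92 calendar days after Apr 15, 2021 is Jul 16, 2021.
Adding 7 calendar days to Jul 16, 2021 gives Jul 23, 2021, which is the date closing becomes effective. Jul 23, 2021 is a Friday, so no roll-forward applies.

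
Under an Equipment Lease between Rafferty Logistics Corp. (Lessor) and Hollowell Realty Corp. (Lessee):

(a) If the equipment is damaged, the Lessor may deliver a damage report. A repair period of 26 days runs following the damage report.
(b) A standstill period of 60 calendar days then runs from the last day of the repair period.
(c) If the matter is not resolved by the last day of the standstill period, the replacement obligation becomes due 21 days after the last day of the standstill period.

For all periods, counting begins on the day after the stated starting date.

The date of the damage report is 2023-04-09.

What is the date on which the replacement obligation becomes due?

2023-07-25

The last day of the repair period: 2023-04-09 + 26 days = 2023-05-05.
The last day of the standstill period: 60 calendar days after 2023-05-05 is 2023-07-04.
Adding 21 calendar days to 2023-07-04 gives 2023-07-25, which is the date on which the replacement obligation becomes due.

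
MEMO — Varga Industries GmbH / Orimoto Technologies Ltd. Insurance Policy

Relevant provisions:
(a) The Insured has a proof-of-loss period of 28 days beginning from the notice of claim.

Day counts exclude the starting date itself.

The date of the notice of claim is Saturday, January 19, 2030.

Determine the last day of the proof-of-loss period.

February 16, 2030

The last day of the proof-of-loss period: 28 calendar days after January 19, 2030 is February 16, 2030.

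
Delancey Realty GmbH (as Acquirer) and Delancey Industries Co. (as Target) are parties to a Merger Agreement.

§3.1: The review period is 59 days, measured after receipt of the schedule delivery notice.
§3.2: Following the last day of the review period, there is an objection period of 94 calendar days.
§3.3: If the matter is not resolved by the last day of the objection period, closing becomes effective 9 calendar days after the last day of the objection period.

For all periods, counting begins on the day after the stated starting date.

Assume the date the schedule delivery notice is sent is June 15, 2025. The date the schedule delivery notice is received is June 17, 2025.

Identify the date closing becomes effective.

November 26, 2025

The last day of the review period: June 17, 2025 + 59 days = August 15, 2025.
The last day of the objection period: 94 calendar days after August 15, 2025 is November 17, 2025.
Adding 9 calendar days to November 17, 2025 gives November 26, 2025, which is the date closing becomes effective.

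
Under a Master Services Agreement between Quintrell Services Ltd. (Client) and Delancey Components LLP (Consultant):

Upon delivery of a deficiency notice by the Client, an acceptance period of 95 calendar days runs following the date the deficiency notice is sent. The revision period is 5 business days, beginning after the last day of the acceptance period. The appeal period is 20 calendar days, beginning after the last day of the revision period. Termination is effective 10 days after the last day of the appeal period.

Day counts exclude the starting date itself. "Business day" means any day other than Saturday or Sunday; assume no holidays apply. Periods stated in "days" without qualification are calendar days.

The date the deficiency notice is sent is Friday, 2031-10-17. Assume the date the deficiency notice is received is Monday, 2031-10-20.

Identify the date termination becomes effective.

2032-02-26

The last day of the acceptance period: 95 calendar days after 2031-10-17 is 2032-01-20.
The last day of the revision period: 5 business days after Tuesday, 2032-01-20, skipping weekends — Jan 21, Jan 22, Jan 23, Jan 26, Jan 27 — lands on Tuesday, 2032-01-27.
The last day of the appeal period: 2032-01-27 + 20 days = 2032-02-16.
Adding 10 calendar days to 2032-02-16 gives 2032-02-26, which is the date termination becomes effective.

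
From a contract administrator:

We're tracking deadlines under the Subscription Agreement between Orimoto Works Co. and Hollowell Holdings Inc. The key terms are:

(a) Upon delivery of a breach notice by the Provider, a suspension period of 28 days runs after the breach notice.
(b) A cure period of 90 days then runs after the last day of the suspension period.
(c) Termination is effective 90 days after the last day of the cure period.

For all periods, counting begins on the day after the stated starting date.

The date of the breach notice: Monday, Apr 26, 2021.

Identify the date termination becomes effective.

Adding 28 calendar days to Apr 26, 2021 gives May 24, 2021, which is the last day of the suspension period.
Adding 90 calendar days to May 24, 2021 gives Aug 22, 2021, which is the last day of the cure period.
The date termination becomes effective: 90 calendar days after Aug 22, 2021 is Nov 20, 2021.

Nov 20, 2021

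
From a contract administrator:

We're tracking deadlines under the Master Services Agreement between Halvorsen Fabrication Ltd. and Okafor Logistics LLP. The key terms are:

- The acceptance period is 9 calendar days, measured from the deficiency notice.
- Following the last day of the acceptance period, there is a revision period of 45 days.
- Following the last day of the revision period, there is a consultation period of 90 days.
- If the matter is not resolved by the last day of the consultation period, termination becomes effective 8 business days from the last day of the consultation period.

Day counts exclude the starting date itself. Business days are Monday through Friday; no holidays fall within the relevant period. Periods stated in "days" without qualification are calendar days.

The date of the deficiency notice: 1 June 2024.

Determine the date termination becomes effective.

4 November 2024

Adding 9 calendar days to 1 June 2024 gives 10 June 2024, which is the last day of the acceptance period.
The last day of the revision period: 10 June 2024 + 45 days = 25 July 2024.
The last day of the consultation period: 25 July 2024 + 90 days = 23 October 2024.
From Wednesday, 23 October 2024, 8 business days (Oct 24, Oct 25, Oct 28, Oct 29, Oct 30, Oct 31, Nov 1, Nov 4, skipping weekends) brings us to Monday, 4 November 2024, which is the date termination becomes effective.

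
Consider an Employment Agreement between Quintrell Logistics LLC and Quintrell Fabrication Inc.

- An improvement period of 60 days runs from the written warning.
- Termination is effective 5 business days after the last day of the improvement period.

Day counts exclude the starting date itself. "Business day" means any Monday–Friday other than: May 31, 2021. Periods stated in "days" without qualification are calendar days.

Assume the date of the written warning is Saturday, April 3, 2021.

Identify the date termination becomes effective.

Adding 60 calendar days to April 3, 2021 gives June 2, 2021, which is the last day of the improvement period.
The date termination becomes effective: 5 business days after Wednesday, June 2, 2021, skipping weekends — Jun 3, Jun 4, Jun 7, Jun 8, Jun 9 — lands on Wednesday, June 9, 2021.

June 9, 2021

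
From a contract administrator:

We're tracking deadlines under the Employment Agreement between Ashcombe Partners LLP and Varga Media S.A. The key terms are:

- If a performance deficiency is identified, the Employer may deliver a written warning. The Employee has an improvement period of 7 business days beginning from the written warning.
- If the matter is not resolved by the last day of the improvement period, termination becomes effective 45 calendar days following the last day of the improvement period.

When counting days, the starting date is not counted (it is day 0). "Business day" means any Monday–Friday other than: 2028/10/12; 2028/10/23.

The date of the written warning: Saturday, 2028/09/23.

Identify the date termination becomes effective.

The last day of the improvement period: 7 business days after Saturday, 2028/09/23, skipping weekends — Sep 25, Sep 26, Sep 27, Sep 28, Sep 29, Oct 2, Oct 3 — lands on Tuesday, 2028/10/03.
The date termination becomes effective: 2028/10/03 + 45 days = 2028/11/17.

2028/11/17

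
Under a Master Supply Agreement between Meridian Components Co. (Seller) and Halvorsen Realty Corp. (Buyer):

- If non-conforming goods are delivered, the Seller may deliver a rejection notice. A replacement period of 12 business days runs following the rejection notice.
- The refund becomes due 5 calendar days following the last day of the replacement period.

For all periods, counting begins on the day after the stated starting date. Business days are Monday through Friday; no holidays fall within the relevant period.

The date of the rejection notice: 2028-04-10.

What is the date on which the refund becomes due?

2028-05-01

From Monday, 2028-04-10, 12 business days (Apr 11, Apr 12, Apr 13, Apr 14, …, Apr 24, Apr 25, Apr 26, skipping weekends) brings us to Wednesday, 2028-04-26, which is the last day of the replacement period.
Adding 5 calendar days to 2028-04-26 gives 2028-05-01, which is the date on which the refund becomes due.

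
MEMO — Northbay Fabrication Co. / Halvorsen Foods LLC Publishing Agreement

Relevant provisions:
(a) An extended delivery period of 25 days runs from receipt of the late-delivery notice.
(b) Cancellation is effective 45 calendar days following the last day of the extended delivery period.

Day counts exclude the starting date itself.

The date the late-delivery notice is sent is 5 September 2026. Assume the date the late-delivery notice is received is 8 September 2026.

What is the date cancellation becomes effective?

17 November 2026

The last day of the extended delivery period: 25 calendar days after 8 September 2026 is 3 October 2026.
The date cancellation becomes effective: 3 October 2026 + 45 days = 17 November 2026.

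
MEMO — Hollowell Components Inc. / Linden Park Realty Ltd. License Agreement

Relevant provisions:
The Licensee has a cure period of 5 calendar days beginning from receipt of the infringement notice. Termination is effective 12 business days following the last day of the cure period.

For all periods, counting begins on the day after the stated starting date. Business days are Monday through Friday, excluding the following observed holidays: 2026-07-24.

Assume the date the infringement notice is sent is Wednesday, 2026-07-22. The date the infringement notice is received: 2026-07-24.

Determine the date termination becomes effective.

The last day of the cure period: 5 calendar days after 2026-07-24 is 2026-07-29.
The date termination becomes effective: counting 12 business days from Wednesday, 2026-07-29 (Jul 30, Jul 31, Aug 3, Aug 4, …, Aug 12, Aug 13, Aug 14, skipping weekends) reaches Friday, 2026-08-14.

2026-08-14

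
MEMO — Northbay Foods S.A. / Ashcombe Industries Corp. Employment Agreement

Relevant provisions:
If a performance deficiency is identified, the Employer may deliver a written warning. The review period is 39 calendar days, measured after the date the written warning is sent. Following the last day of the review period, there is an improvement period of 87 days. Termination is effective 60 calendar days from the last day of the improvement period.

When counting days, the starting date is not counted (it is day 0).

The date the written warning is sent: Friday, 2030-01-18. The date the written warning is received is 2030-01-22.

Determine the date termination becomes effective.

The last day of the review period: 39 calendar days after 2030-01-18 is 2030-02-26.
The last day of the improvement period: 2030-02-26 + 87 days = 2030-05-24.
The date termination becomes effective: 2030-05-24 + 60 days = 2030-07-23.

2030-07-23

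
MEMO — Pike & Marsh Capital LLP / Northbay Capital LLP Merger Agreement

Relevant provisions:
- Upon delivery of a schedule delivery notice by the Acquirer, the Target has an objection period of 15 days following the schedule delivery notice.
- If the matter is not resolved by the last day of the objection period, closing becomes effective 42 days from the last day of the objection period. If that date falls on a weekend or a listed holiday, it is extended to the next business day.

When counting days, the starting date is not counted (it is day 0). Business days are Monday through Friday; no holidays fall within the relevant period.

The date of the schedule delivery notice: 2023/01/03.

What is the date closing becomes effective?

Adding 15 calendar days to 2023/01/03 gives 2023/01/18, which is the last day of the objection period.
The date closing becomes effective: 2023/01/18 + 42 days = 2023/03/01. 2023/03/01 is a Wednesday, so no roll-forward applies.

2023/03/01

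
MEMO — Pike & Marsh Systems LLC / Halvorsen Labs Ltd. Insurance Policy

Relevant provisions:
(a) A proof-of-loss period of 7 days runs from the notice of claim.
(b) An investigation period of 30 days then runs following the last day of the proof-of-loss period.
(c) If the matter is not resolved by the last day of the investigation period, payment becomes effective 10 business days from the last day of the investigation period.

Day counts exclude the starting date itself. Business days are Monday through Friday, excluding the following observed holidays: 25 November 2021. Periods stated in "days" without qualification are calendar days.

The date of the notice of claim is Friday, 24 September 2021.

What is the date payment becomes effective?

Adding 7 calendar days to 24 September 2021 gives 1 October 2021, which is the last day of the proof-of-loss period.
The last day of the investigation period: 1 October 2021 + 30 days = 31 October 2021.
The date payment becomes effective: 10 business days after Sunday, 31 October 2021, skipping weekends — Nov 1, Nov 2, Nov 3, Nov 4, Nov 5, Nov 8, Nov 9, Nov 10, Nov 11, Nov 12 — lands on Friday, 12 November 2021.

12 November 2021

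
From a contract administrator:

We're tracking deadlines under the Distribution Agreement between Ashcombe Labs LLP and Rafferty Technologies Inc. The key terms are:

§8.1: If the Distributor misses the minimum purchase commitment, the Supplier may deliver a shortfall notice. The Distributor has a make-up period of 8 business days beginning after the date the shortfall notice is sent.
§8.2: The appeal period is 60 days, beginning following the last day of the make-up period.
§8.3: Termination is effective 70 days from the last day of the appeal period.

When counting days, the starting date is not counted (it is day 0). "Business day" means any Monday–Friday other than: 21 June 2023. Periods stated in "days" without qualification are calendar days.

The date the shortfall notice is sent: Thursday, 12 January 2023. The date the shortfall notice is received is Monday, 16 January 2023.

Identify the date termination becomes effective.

3 June 2023

The last day of the make-up period: counting 8 business days from Thursday, 12 January 2023 (Jan 13, Jan 16, Jan 17, Jan 18, Jan 19, Jan 20, Jan 23, Jan 24, skipping weekends) reaches Tuesday, 24 January 2023.
The last day of the appeal period: 24 January 2023 + 60 days = 25 March 2023.
The date termination becomes effective: 70 calendar days after 25 March 2023 is 3 June 2023.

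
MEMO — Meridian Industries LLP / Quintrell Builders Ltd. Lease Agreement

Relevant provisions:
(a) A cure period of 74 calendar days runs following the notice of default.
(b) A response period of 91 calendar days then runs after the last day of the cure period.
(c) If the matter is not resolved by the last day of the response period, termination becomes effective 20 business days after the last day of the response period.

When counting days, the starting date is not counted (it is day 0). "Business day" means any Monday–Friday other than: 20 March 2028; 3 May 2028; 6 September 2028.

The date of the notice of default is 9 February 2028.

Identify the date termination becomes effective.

18 August 2028

The last day of the cure period: 74 calendar days after 9 February 2028 is 23 April 2028.
The last day of the response period: 23 April 2028 + 91 days = 23 July 2028.
The date termination becomes effective: counting 20 business days from Sunday, 23 July 2028 (Jul 24, Jul 25, Jul 26, Jul 27, …, Aug 16, Aug 17, Aug 18, skipping weekends) reaches Friday, 18 August 2028.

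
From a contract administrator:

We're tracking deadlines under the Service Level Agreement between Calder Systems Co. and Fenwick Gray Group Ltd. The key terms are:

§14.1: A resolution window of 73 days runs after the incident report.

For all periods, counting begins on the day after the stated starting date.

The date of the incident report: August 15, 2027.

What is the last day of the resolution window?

Adding 73 calendar days to August 15, 2027 gives October 27, 2027, which is the last day of the resolution window.

October 27, 2027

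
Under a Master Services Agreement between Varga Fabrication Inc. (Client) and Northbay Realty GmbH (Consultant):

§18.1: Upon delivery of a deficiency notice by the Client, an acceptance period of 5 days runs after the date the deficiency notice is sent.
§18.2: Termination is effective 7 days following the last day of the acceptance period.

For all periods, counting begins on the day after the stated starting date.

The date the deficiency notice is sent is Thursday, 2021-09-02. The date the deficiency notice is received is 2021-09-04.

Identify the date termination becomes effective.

Adding 5 calendar days to 2021-09-02 gives 2021-09-07, which is the last day of the acceptance period.
The date termination becomes effective: 2021-09-07 + 7 days = 2021-09-14.

2021-09-14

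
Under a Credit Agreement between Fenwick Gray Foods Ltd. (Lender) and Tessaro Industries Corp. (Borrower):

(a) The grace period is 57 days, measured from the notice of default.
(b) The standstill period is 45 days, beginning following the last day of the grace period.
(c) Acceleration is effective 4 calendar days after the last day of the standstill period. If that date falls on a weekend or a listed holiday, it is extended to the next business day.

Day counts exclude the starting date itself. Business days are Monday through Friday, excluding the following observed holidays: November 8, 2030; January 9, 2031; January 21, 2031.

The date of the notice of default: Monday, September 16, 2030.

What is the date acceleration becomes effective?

Adding 57 calendar days to September 16, 2030 gives November 12, 2030, which is the last day of the grace period.
The last day of the standstill period: November 12, 2030 + 45 days = December 27, 2030.
Adding 4 calendar days to December 27, 2030 gives December 31, 2030, which is the date acceleration becomes effective. December 31, 2030 is a Tuesday and is not a listed holiday, so no roll-forward applies.

December 31, 2030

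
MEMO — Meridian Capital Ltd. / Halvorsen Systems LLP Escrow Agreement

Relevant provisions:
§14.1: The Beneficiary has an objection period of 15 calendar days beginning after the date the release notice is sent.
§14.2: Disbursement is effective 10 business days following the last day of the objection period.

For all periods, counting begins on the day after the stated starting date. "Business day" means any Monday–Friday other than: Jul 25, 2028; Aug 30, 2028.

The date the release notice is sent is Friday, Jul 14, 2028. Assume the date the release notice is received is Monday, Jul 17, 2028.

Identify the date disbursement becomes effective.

Adding 15 calendar days to Jul 14, 2028 gives Jul 29, 2028, which is the last day of the objection period.
From Saturday, Jul 29, 2028, 10 business days (Jul 31, Aug 1, Aug 2, Aug 3, Aug 4, Aug 7, Aug 8, Aug 9, Aug 10, Aug 11, skipping weekends) brings us to Friday, Aug 11, 2028, which is the date disbursement becomes effective.

Aug 11, 2028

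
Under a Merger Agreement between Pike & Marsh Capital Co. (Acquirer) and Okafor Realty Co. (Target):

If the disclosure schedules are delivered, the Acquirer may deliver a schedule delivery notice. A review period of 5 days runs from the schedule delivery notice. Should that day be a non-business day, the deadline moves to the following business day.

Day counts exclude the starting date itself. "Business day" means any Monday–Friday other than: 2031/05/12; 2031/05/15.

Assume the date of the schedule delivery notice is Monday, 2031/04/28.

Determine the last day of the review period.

Adding 5 calendar days to 2031/04/28 gives 2031/05/03, which is the last day of the review period. That falls on a Saturday, so it rolls to the next business day, Monday, 2031/05/05.

2031/05/05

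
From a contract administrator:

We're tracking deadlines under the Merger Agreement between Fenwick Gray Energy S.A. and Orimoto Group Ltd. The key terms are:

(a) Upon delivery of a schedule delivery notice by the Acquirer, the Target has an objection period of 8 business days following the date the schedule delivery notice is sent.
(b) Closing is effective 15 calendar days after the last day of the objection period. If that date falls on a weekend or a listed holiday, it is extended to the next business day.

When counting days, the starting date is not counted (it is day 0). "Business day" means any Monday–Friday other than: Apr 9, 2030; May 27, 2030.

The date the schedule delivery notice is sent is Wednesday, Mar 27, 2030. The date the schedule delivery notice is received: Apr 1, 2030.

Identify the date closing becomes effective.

Apr 23, 2030

The last day of the objection period: 8 business days after Wednesday, Mar 27, 2030, skipping weekends — Mar 28, Mar 29, Apr 1, Apr 2, Apr 3, Apr 4, Apr 5, Apr 8 — lands on Monday, Apr 8, 2030.
The date closing becomes effective: Apr 8, 2030 + 15 days = Apr 23, 2030. Apr 23, 2030 is a Tuesday and is not a listed holiday, so no roll-forward applies.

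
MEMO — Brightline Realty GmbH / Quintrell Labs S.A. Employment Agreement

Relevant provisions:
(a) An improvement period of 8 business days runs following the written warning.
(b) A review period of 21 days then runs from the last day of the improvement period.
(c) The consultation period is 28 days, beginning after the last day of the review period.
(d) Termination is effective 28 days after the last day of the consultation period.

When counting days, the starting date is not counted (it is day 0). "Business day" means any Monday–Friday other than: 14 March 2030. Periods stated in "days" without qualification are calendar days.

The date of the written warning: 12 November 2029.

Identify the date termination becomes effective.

The last day of the improvement period: 8 business days after Monday, 12 November 2029, skipping weekends — Nov 13, Nov 14, Nov 15, Nov 16, Nov 19, Nov 20, Nov 21, Nov 22 — lands on Thursday, 22 November 2029.
The last day of the review period: 22 November 2029 + 21 days = 13 December 2029.
The last day of the consultation period: 28 calendar days after 13 December 2029 is 10 January 2030.
The date termination becomes effective: 10 January 2030 + 28 days = 7 February 2030.

7 February 2030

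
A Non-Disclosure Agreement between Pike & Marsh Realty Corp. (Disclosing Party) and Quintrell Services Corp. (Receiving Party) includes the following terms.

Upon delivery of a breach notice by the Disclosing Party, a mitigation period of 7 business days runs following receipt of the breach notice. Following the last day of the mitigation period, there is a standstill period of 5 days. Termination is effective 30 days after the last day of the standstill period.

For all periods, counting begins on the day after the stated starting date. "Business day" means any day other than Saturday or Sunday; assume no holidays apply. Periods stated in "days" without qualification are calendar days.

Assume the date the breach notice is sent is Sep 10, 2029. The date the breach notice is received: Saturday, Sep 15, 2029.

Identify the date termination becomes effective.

Oct 30, 2029

From Saturday, Sep 15, 2029, 7 business days (Sep 17, Sep 18, Sep 19, Sep 20, Sep 21, Sep 24, Sep 25, skipping weekends) brings us to Tuesday, Sep 25, 2029, which is the last day of the mitigation period.
Adding 5 calendar days to Sep 25, 2029 gives Sep 30, 2029, which is the last day of the standstill period.
The date termination becomes effective: 30 calendar days after Sep 30, 2029 is Oct 30, 2029.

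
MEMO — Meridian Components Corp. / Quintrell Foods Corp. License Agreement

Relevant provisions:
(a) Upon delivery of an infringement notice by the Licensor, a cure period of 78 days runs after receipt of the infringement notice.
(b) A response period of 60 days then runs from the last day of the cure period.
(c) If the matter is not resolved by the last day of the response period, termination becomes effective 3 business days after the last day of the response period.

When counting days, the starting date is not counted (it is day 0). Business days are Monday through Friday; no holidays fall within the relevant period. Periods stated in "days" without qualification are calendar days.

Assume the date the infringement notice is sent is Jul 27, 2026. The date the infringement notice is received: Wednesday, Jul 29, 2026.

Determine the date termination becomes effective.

The last day of the cure period: Jul 29, 2026 + 78 days = Oct 15, 2026.
The last day of the response period: Oct 15, 2026 + 60 days = Dec 14, 2026.
The date termination becomes effective: 3 business days after Monday, Dec 14, 2026, skipping weekends — Dec 15, Dec 16, Dec 17 — lands on Thursday, Dec 17, 2026.

Dec 17, 2026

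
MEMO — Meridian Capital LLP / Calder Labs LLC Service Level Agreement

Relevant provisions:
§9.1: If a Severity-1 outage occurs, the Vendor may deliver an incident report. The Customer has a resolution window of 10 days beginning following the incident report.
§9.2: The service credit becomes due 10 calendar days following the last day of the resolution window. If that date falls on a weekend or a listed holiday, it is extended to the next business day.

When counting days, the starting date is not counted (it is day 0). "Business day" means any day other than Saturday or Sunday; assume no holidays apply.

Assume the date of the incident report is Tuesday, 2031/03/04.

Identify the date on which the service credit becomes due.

Adding 10 calendar days to 2031/03/04 gives 2031/03/14, which is the last day of the resolution window.
Adding 10 calendar days to 2031/03/14 gives 2031/03/24, which is the date on which the service credit becomes due. 2031/03/24 is a Monday, so no roll-forward applies.

2031/03/24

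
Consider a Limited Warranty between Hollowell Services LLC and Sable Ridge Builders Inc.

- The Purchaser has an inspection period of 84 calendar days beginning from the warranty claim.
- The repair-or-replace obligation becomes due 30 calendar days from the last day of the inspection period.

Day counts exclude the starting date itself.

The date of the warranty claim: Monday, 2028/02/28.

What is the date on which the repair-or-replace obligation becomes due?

2028/06/21

The last day of the inspection period: 2028/02/28 + 84 days = 2028/05/22.
The date on which the repair-or-replace obligation becomes due: 2028/05/22 + 30 days = 2028/06/21.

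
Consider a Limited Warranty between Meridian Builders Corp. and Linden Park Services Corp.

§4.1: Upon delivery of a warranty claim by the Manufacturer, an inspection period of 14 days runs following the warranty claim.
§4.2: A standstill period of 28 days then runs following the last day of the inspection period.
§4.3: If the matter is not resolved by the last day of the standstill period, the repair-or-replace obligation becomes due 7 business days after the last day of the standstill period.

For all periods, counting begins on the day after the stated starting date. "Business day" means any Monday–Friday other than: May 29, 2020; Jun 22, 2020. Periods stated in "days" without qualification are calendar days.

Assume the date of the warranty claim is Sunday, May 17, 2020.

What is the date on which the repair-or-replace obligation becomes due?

The last day of the inspection period: 14 calendar days after May 17, 2020 is May 31, 2020.
Adding 28 calendar days to May 31, 2020 gives Jun 28, 2020, which is the last day of the standstill period.
The date on which the repair-or-replace obligation becomes due: counting 7 business days from Sunday, Jun 28, 2020 (Jun 29, Jun 30, Jul 1, Jul 2, Jul 3, Jul 6, Jul 7, skipping weekends) reaches Tuesday, Jul 7, 2020.

Jul 7, 2020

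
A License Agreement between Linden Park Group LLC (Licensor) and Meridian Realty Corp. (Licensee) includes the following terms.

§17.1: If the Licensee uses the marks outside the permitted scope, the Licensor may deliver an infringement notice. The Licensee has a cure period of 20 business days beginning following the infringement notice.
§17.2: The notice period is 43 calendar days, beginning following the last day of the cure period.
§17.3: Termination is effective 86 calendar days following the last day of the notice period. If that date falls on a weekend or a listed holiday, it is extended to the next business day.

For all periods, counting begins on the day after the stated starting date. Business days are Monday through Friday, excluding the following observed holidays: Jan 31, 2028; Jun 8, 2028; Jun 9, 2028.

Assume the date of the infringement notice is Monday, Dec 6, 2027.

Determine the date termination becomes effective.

May 11, 2028

From Monday, Dec 6, 2027, 20 business days (Dec 7, Dec 8, Dec 9, Dec 10, …, Dec 30, Dec 31, Jan 3, skipping weekends) brings us to Monday, Jan 3, 2028, which is the last day of the cure period.
The last day of the notice period: Jan 3, 2028 + 43 days = Feb 15, 2028.
The date termination becomes effective: Feb 15, 2028 + 86 days = May 11, 2028. May 11, 2028 is a Thursday and is not a listed holiday, so no roll-forward applies.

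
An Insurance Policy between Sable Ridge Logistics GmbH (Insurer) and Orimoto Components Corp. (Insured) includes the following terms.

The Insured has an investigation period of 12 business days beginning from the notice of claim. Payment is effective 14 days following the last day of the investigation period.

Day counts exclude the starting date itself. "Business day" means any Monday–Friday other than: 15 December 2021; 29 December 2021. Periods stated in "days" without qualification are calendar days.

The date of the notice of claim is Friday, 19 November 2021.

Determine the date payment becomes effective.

From Friday, 19 November 2021, 12 business days (Nov 22, Nov 23, Nov 24, Nov 25, …, Dec 3, Dec 6, Dec 7, skipping weekends) brings us to Tuesday, 7 December 2021, which is the last day of the investigation period.
The date payment becomes effective: 7 December 2021 + 14 days = 21 December 2021.

21 December 2021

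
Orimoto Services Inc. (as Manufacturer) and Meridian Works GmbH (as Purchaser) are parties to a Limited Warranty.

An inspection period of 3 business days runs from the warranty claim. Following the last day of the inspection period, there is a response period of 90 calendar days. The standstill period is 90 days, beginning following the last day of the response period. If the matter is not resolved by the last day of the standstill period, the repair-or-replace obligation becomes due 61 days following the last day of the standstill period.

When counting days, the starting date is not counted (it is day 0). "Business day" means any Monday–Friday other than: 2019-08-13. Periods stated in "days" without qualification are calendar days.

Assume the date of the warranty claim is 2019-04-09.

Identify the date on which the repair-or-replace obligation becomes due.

2019-12-09

The last day of the inspection period: counting 3 business days from Tuesday, 2019-04-09 (Apr 10, Apr 11, Apr 12, skipping weekends) reaches Friday, 2019-04-12.
The last day of the response period: 90 calendar days after 2019-04-12 is 2019-07-11.
Adding 90 calendar days to 2019-07-11 gives 2019-10-09, which is the last day of the standstill period.
Adding 61 calendar days to 2019-10-09 gives 2019-12-09, which is the date on which the repair-or-replace obligation becomes due.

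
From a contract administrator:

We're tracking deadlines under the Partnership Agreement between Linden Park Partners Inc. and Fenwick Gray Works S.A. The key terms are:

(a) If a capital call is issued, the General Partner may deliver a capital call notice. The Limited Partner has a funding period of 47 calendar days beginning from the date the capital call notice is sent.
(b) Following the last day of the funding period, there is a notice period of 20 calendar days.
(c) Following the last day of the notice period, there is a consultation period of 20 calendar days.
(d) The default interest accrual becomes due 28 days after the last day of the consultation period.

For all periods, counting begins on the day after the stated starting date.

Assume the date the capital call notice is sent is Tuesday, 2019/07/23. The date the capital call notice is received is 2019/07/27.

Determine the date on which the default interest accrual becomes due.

The last day of the funding period: 2019/07/23 + 47 days = 2019/09/08.
The last day of the notice period: 2019/09/08 + 20 days = 2019/09/28.
The last day of the consultation period: 2019/09/28 + 20 days = 2019/10/18.
The date on which the default interest accrual becomes due: 28 calendar days after 2019/10/18 is 2019/11/15.

2019/11/15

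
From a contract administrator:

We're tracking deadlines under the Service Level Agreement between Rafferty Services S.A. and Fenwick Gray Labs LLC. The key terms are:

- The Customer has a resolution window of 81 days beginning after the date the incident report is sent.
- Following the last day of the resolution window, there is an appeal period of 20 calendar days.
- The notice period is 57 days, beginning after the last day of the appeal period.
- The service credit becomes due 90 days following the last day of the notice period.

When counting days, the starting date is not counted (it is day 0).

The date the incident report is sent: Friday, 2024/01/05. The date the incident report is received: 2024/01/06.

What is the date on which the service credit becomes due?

2024/09/09

The last day of the resolution window: 2024/01/05 + 81 days = 2024/03/26.
The last day of the appeal period: 20 calendar days after 2024/03/26 is 2024/04/15.
The last day of the notice period: 57 calendar days after 2024/04/15 is 2024/06/11.
Adding 90 calendar days to 2024/06/11 gives 2024/09/09, which is the date on which the service credit becomes due.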